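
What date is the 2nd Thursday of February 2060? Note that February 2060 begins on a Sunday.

February 2060 begins on a Sunday, so the first Thursday is February 5 (4 days later).
The 2nd Thursday is 1 weeks later: 5 + 7 = 12.

2060-02-12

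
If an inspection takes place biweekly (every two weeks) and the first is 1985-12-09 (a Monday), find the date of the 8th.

The 8th occurrence is 7 intervals after the first: 7 × 14 = 98 days after 1985-12-09.
December has 31 days — 22 days to the end of December leaves 76.
January has 31 days (45 left).
February has 28 days (17 left).
17 days into March → 1986-03-17.

1986-03-17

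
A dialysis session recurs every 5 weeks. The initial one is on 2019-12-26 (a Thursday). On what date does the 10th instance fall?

The 10th occurrence is 9 intervals after the first: 9 × 35 = 315 days after 2019-12-26.
December has 31 days — 5 days to the end of December leaves 310.
January has 31 days (279 left).
February has 29 days (250 left).
March has 31 days (219 left).
April has 30 days (189 left).
May has 31 days (158 left).
June has 30 days (128 left).
July has 31 days (97 left).
August has 31 days (66 left).
September has 30 days (36 left).
October has 31 days (5 left).
5 days into November → 2020-11-05.

2020-11-05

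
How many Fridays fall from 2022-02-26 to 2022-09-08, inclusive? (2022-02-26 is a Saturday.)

27

2022-02-26 is a Saturday; the first Friday on or after it is 2022-03-04 (6 days later).
From 2022-03-04 to 2022-09-08: 27 + 30 + 31 + 30 + 31 + 31 + 8 = 188 days (rest of March, April, May, June, July, August, September).
188 ÷ 7 = 26 full weeks with remainder 6, so 26 more Fridays after the first → 27.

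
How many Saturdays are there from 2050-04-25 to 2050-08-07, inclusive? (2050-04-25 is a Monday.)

15

2050-04-25 is a Monday; the first Saturday on or after it is 2050-04-30 (5 days later).
From 2050-04-30 to 2050-08-07: 0 + 31 + 30 + 31 + 7 = 99 days (rest of April, May, June, July, August).
99 ÷ 7 = 14 full weeks with remainder 1, so 14 more Saturdays after the first → 15.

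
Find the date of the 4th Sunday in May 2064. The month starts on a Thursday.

May 2064 begins on a Thursday, so the first Sunday is May 4 (3 days later).
The 4th Sunday is 3 weeks later: 4 + 21 = 25.

May 25, 2064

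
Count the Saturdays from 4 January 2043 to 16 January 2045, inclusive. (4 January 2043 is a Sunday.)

4 January 2043 is a Sunday; the first Saturday on or after it is 10 January 2043 (6 days later).
From 10 January 2043 to 16 January 2045: 355 + 366 + 16 = 737 days (rest of 2043, 2044, to 16 January 2045 in 2045).
737 ÷ 7 = 105 full weeks with remainder 2, so 105 more Saturdays after the first → 106.

106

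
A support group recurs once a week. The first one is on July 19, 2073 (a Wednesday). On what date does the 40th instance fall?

The 40th occurrence is 39 intervals after the first: 39 × 7 = 273 days after July 19, 2073.
July has 31 days — 12 days to the end of July leaves 261.
August has 31 days (230 left).
September has 30 days (200 left).
October has 31 days (169 left).
November has 30 days (139 left).
December has 31 days (108 left).
January has 31 days (77 left).
February has 28 days (49 left).
March has 31 days (18 left).
18 days into April → April 18, 2074.

April 18, 2074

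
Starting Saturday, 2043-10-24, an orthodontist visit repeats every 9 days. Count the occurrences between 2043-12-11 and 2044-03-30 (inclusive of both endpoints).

Occurrences land 9·i days after 2043-10-24 for i = 0, 1, 2, …
2043-12-11 is 48 days after the start; 48 ÷ 9 = 5 remainder 3; since the remainder is 3, round up to i = 6. First occurrence in the window: #7 on 2043-12-17 (6×9 = 54 days in).
2044-03-30 is 158 days after the start; 158 ÷ 9 = 17 remainder 5. Last occurrence in the window: #18 on 2044-03-25.
Occurrences #7 through #18: 12 in total.

12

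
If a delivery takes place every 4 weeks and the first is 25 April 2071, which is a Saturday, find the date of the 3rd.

The 3rd occurrence is 2 intervals after the first: 2 × 28 = 56 days after 25 April 2071.
April has 30 days — 5 days to the end of April leaves 51.
May has 31 days (20 left).
20 days into June → 20 June 2071.

20 June 2071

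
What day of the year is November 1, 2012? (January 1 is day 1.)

Days in months before November: 31 + 29 + 31 + 30 + 31 + 30 + 31 + 31 + 30 + 31 = 305.
Plus 1 day into November → day 306.

306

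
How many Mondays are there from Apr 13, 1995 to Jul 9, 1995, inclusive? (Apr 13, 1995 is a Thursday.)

12

Apr 13, 1995 is a Thursday; the first Monday on or after it is Apr 17, 1995 (4 days later).
From Apr 17, 1995 to Jul 9, 1995: 13 + 31 + 30 + 9 = 83 days (rest of Apr, May, Jun, Jul).
83 ÷ 7 = 11 full weeks with remainder 6, so 11 more Mondays after the first → 12.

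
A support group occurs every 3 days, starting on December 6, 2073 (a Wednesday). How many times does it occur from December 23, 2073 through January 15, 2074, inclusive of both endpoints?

8

Occurrences land 3·i days after December 6, 2073 for i = 0, 1, 2, …
December 23, 2073 is 17 days after the start; 17 ÷ 3 = 5 remainder 2; since the remainder is 2, round up to i = 6. First occurrence in the window: #7 on December 24, 2073 (6×3 = 18 days in).
January 15, 2074 is 40 days after the start; 40 ÷ 3 = 13 remainder 1. Last occurrence in the window: #14 on January 14, 2074.
Occurrences #7 through #14: 8 in total.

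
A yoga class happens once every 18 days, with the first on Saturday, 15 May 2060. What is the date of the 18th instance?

17 March 2061

The 18th occurrence is 17 intervals after the first: 17 × 18 = 306 days after 15 May 2060.
May has 31 days — 16 days to the end of May leaves 290.
June has 30 days (260 left).
July has 31 days (229 left).
August has 31 days (198 left).
September has 30 days (168 left).
October has 31 days (137 left).
November has 30 days (107 left).
December has 31 days (76 left).
January has 31 days (45 left).
February has 28 days (17 left).
17 days into March → 17 March 2061.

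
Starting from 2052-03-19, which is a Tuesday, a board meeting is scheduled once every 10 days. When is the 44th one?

2053-05-23

The 44th occurrence is 43 intervals after the first: 43 × 10 = 430 days after 2052-03-19.
March has 31 days — 12 days to the end of March leaves 418.
From end of March to end of 2052 is 275 days (143 left).
January has 31 days (112 left).
February has 28 days (84 left).
March has 31 days (53 left).
April has 30 days (23 left).
23 days into May → 2053-05-23.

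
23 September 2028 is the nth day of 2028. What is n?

Days in months before September: 31 + 29 + 31 + 30 + 31 + 30 + 31 + 31 = 244.
Plus 23 days into September → day 267.

267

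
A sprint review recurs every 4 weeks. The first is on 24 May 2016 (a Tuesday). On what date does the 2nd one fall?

The 2nd occurrence is 1 interval after the first: 1 × 28 = 28 days after 24 May 2016.
May has 31 days — 7 days to the end of May leaves 21.
21 days into June → 21 June 2016.

21 June 2016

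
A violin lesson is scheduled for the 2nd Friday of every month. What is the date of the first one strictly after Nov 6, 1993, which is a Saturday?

Nov 12, 1993

Nov 1993 starts on a Monday; its first Friday is the 5th, so the 2nd Friday is the 12th — Nov 12, 1993.
Nov 12, 1993 is after Nov 6, 1993, so that is the next one.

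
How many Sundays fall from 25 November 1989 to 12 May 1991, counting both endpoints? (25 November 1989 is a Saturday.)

77

25 November 1989 is a Saturday; the first Sunday on or after it is 26 November 1989 (1 day later).
From 26 November 1989 to 12 May 1991: 35 + 365 + 132 = 532 days (rest of 1989, 1990, to 12 May 1991 in 1991).
532 ÷ 7 = 76 full weeks with remainder 0, so 76 more Sundays after the first → 77.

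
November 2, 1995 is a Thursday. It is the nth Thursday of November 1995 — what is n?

Day 2 falls in week ⌈2/7⌉ of the month.
Days 1–7 hold the 1st Thursday, 8–14 the 2nd, 15–21 the 3rd, 22–28 the 4th, 29–31 the 5th.
2 is in the range for the 1st.

1st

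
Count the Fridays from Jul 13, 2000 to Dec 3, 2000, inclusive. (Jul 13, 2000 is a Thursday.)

Jul 13, 2000 is a Thursday; the first Friday on or after it is Jul 14, 2000 (1 day later).
From Jul 14, 2000 to Dec 3, 2000: 17 + 31 + 30 + 31 + 30 + 3 = 142 days (rest of Jul, Aug, Sep, Oct, Nov, Dec).
142 ÷ 7 = 20 full weeks with remainder 2, so 20 more Fridays after the first → 21.

21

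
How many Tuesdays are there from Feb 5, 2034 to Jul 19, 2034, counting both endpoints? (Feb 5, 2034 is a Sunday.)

Feb 5, 2034 is a Sunday; the first Tuesday on or after it is Feb 7, 2034 (2 days later).
From Feb 7, 2034 to Jul 19, 2034: 21 + 31 + 30 + 31 + 30 + 19 = 162 days (rest of Feb, Mar, Apr, May, Jun, Jul).
162 ÷ 7 = 23 full weeks with remainder 1, so 23 more Tuesdays after the first → 24.

24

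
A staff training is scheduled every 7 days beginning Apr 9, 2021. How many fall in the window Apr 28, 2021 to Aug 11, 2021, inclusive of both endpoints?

Occurrences land 7·i days after Apr 9, 2021 for i = 0, 1, 2, …
Apr 28, 2021 is 19 days after the start; 19 ÷ 7 = 2 remainder 5; since the remainder is 5, round up to i = 3. First occurrence in the window: #4 on Apr 30, 2021 (3×7 = 21 days in).
Aug 11, 2021 is 124 days after the start; 124 ÷ 7 = 17 remainder 5. Last occurrence in the window: #18 on Aug 6, 2021.
Occurrences #4 through #18: 15 in total.

15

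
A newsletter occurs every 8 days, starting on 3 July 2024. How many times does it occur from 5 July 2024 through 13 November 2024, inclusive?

Occurrences land 8·i days after 3 July 2024 for i = 0, 1, 2, …
5 July 2024 is 2 days after the start; 2 ÷ 8 = 0 remainder 2; since the remainder is 2, round up to i = 1. First occurrence in the window: #2 on 11 July 2024 (1×8 = 8 days in).
13 November 2024 is 133 days after the start; 133 ÷ 8 = 16 remainder 5. Last occurrence in the window: #17 on 8 November 2024.
Occurrences #2 through #17: 16 in total.

16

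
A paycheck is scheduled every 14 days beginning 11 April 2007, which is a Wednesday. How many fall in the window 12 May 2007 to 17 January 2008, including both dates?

Occurrences land 14·i days after 11 April 2007 for i = 0, 1, 2, …
12 May 2007 is 31 days after the start; 31 ÷ 14 = 2 remainder 3; since the remainder is 3, round up to i = 3. First occurrence in the window: #4 on 23 May 2007 (3×14 = 42 days in).
17 January 2008 is 281 days after the start; 281 ÷ 14 = 20 remainder 1. Last occurrence in the window: #21 on 16 January 2008.
Occurrences #4 through #21: 18 in total.

18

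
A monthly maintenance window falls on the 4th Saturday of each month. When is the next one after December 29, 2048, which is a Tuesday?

December 2048 starts on a Tuesday; its first Saturday is the 5th, so the 4th Saturday is the 26th — December 26, 2048.
That is not after December 29, 2048, so look at January 2049.
January 2049 starts on a Friday; its first Saturday is the 2nd, so the 4th Saturday is the 23rd — January 23, 2049.

January 23, 2049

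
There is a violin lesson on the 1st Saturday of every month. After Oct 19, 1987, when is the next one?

Oct 1987 starts on a Thursday, so its 1st Saturday is Oct 3, 1987 (2 days in).
That is not after Oct 19, 1987, so look at Nov 1987.
Nov 1987 starts on a Sunday, so its 1st Saturday is Nov 7, 1987 (6 days in).

Nov 7, 1987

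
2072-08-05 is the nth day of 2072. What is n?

Days in months before August: 31 + 29 + 31 + 30 + 31 + 30 + 31 = 213.
Plus 5 days into August → day 218.

218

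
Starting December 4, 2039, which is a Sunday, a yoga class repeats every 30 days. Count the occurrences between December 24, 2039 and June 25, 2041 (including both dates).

18

Occurrences land 30·i days after December 4, 2039 for i = 0, 1, 2, …
December 24, 2039 is 20 days after the start; 20 ÷ 30 = 0 remainder 20; since the remainder is 20, round up to i = 1. First occurrence in the window: #2 on January 3, 2040 (1×30 = 30 days in).
June 25, 2041 is 569 days after the start; 569 ÷ 30 = 18 remainder 29. Last occurrence in the window: #19 on May 27, 2041.
Occurrences #2 through #19: 18 in total.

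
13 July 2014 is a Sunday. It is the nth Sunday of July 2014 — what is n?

2nd

Day 13 falls in week ⌈13/7⌉ of the month.
Days 1–7 hold the 1st Sunday, 8–14 the 2nd, 15–21 the 3rd, 22–28 the 4th, 29–31 the 5th.
13 is in the range for the 2nd.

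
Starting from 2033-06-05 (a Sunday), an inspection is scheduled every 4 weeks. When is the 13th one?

2034-05-07

The 13th occurrence is 12 intervals after the first: 12 × 28 = 336 days after 2033-06-05.
June has 30 days — 25 days to the end of June leaves 311.
July has 31 days (280 left).
August has 31 days (249 left).
September has 30 days (219 left).
October has 31 days (188 left).
November has 30 days (158 left).
December has 31 days (127 left).
January has 31 days (96 left).
February has 28 days (68 left).
March has 31 days (37 left).
April has 30 days (7 left).
7 days into May → 2034-05-07.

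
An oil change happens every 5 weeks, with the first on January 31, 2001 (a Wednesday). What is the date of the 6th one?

July 25, 2001

The 6th occurrence is 5 intervals after the first: 5 × 35 = 175 days after January 31, 2001.
January has 31 days — 0 days to the end of January leaves 175.
February has 28 days (147 left).
March has 31 days (116 left).
April has 30 days (86 left).
May has 31 days (55 left).
June has 30 days (25 left).
25 days into July → July 25, 2001.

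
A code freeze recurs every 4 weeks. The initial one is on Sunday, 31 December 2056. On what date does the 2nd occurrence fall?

The 2nd occurrence is 1 interval after the first: 1 × 28 = 28 days after 31 December 2056.
December has 31 days — 0 days to the end of December leaves 28.
28 days into January → 28 January 2057.

28 January 2057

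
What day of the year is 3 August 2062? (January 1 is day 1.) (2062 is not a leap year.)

215

Days in months before August: 31 + 28 + 31 + 30 + 31 + 30 + 31 = 212.
Plus 3 days into August → day 215.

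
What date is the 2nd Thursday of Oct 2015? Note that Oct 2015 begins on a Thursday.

Oct 2015 begins on a Thursday, so the first Thursday is Oct 1.
The 2nd Thursday is 1 weeks later: 1 + 7 = 8.

Oct 8, 2015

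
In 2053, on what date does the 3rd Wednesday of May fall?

May 21, 2053

The first Wednesday of May 2053 is May 7.
The 3rd Wednesday is 2 weeks later: 7 + 14 = 21.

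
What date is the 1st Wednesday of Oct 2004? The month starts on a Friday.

Oct 2004 begins on a Friday, so the first Wednesday is Oct 6 (5 days later).

Oct 6, 2004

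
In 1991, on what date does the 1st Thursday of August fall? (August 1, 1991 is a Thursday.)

August 1, 1991

August 1991 begins on a Thursday, so the first Thursday is August 1.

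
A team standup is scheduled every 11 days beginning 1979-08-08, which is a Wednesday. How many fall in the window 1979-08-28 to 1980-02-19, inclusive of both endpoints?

Occurrences land 11·i days after 1979-08-08 for i = 0, 1, 2, …
1979-08-28 is 20 days after the start; 20 ÷ 11 = 1 remainder 9; since the remainder is 9, round up to i = 2. First occurrence in the window: #3 on 1979-08-30 (2×11 = 22 days in).
1980-02-19 is 195 days after the start; 195 ÷ 11 = 17 remainder 8. Last occurrence in the window: #18 on 1980-02-11.
Occurrences #3 through #18: 16 in total.

16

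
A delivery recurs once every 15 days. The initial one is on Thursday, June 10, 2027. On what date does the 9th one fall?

October 8, 2027

The 9th occurrence is 8 intervals after the first: 8 × 15 = 120 days after June 10, 2027.
June has 30 days — 20 days to the end of June leaves 100.
July has 31 days (69 left).
August has 31 days (38 left).
September has 30 days (8 left).
8 days into October → October 8, 2027.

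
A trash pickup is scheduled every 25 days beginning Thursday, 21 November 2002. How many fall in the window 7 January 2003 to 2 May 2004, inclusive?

Occurrences land 25·i days after 21 November 2002 for i = 0, 1, 2, …
7 January 2003 is 47 days after the start; 47 ÷ 25 = 1 remainder 22; since the remainder is 22, round up to i = 2. First occurrence in the window: #3 on 10 January 2003 (2×25 = 50 days in).
2 May 2004 is 528 days after the start; 528 ÷ 25 = 21 remainder 3. Last occurrence in the window: #22 on 29 April 2004.
Occurrences #3 through #22: 20 in total.

20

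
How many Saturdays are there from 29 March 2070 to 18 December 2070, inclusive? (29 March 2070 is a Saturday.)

29 March 2070 is a Saturday; the first Saturday on or after it is 29 March 2070.
From 29 March 2070 to 18 December 2070: 2 + 30 + 31 + 30 + 31 + 31 + 30 + 31 + 30 + 18 = 264 days (rest of March, April, May, June, July, August, September, October, November, December).
264 ÷ 7 = 37 full weeks with remainder 5, so 37 more Saturdays after the first → 38.

38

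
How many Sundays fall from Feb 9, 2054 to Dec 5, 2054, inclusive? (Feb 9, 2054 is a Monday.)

42

Feb 9, 2054 is a Monday; the first Sunday on or after it is Feb 15, 2054 (6 days later).
From Feb 15, 2054 to Dec 5, 2054: 13 + 31 + 30 + 31 + 30 + 31 + 31 + 30 + 31 + 30 + 5 = 293 days (rest of Feb, Mar, Apr, May, Jun, Jul, Aug, Sep, Oct, Nov, Dec).
293 ÷ 7 = 41 full weeks with remainder 6, so 41 more Sundays after the first → 42.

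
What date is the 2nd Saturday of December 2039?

The first Saturday of December 2039 is December 3.
The 2nd Saturday is 1 weeks later: 3 + 7 = 10.

10 December 2039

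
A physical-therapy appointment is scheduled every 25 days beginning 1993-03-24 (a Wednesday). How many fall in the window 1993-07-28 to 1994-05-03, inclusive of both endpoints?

11

Occurrences land 25·i days after 1993-03-24 for i = 0, 1, 2, …
1993-07-28 is 126 days after the start; 126 ÷ 25 = 5 remainder 1; since the remainder is 1, round up to i = 6. First occurrence in the window: #7 on 1993-08-21 (6×25 = 150 days in).
1994-05-03 is 405 days after the start; 405 ÷ 25 = 16 remainder 5. Last occurrence in the window: #17 on 1994-04-28.
Occurrences #7 through #17: 11 in total.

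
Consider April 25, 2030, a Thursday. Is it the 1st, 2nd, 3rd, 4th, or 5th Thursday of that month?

4th

Day 25 falls in week ⌈25/7⌉ of the month.
Days 1–7 hold the 1st Thursday, 8–14 the 2nd, 15–21 the 3rd, 22–28 the 4th, 29–31 the 5th.
25 is in the range for the 4th.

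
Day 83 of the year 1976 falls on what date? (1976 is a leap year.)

Mar 23, 1976

Jan has 31 days (83 − 31 = 52 remain).
Feb has 29 days (52 − 29 = 23 remain).
23 into Mar → Mar 23.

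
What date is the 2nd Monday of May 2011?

9 May 2011

May 2011 begins on a Sunday, so the first Monday is May 2 (1 day later).
The 2nd Monday is 1 weeks later: 2 + 7 = 9.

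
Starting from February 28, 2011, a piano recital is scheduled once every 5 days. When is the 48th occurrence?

October 21, 2011

The 48th occurrence is 47 intervals after the first: 47 × 5 = 235 days after February 28, 2011.
February has 28 days — 0 days to the end of February leaves 235.
March has 31 days (204 left).
April has 30 days (174 left).
May has 31 days (143 left).
June has 30 days (113 left).
July has 31 days (82 left).
August has 31 days (51 left).
September has 30 days (21 left).
21 days into October → October 21, 2011.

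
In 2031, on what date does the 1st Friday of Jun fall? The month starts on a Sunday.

Jun 2031 begins on a Sunday, so the first Friday is Jun 6 (5 days later).

Jun 6, 2031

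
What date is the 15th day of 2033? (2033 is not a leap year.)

2033-01-15

15 into January → January 15.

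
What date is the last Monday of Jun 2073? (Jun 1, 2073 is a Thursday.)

Jun 2073 begins on a Thursday, so the first Monday is Jun 5 (4 days later).
Jun 2073 has 30 days. Adding weeks: 5, 12, 19, 26 — the last one ≤ 30 is the 26th.

Jun 26, 2073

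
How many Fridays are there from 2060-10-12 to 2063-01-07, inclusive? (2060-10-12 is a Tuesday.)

2060-10-12 is a Tuesday; the first Friday on or after it is 2060-10-15 (3 days later).
From 2060-10-15 to 2063-01-07: 77 + 365 + 365 + 7 = 814 days (rest of 2060, 2061, 2062, to 2063-01-07 in 2063).
814 ÷ 7 = 116 full weeks with remainder 2, so 116 more Fridays after the first → 117.

117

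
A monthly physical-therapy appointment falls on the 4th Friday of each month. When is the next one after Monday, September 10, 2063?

September 28, 2063

September 2063 starts on a Saturday; its first Friday is the 7th, so the 4th Friday is the 28th — September 28, 2063.
September 28, 2063 is after September 10, 2063, so that is the next one.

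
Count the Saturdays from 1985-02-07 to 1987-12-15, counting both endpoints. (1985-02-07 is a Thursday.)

149

1985-02-07 is a Thursday; the first Saturday on or after it is 1985-02-09 (2 days later).
From 1985-02-09 to 1987-12-15: 325 + 365 + 349 = 1039 days (rest of 1985, 1986, to 1987-12-15 in 1987).
1039 ÷ 7 = 148 full weeks with remainder 3, so 148 more Saturdays after the first → 149.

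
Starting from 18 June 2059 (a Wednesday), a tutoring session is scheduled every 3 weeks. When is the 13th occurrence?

The 13th occurrence is 12 intervals after the first: 12 × 21 = 252 days after 18 June 2059.
June has 30 days — 12 days to the end of June leaves 240.
July has 31 days (209 left).
August has 31 days (178 left).
September has 30 days (148 left).
October has 31 days (117 left).
November has 30 days (87 left).
December has 31 days (56 left).
January has 31 days (25 left).
25 days into February → 25 February 2060.

25 February 2060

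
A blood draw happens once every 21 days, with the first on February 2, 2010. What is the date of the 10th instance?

The 10th occurrence is 9 intervals after the first: 9 × 21 = 189 days after February 2, 2010.
February has 28 days — 26 days to the end of February leaves 163.
March has 31 days (132 left).
April has 30 days (102 left).
May has 31 days (71 left).
June has 30 days (41 left).
July has 31 days (10 left).
10 days into August → August 10, 2010.

August 10, 2010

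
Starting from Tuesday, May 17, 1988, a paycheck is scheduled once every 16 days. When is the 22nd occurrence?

April 18, 1989

The 22nd occurrence is 21 intervals after the first: 21 × 16 = 336 days after May 17, 1988.
May has 31 days — 14 days to the end of May leaves 322.
June has 30 days (292 left).
July has 31 days (261 left).
August has 31 days (230 left).
September has 30 days (200 left).
October has 31 days (169 left).
November has 30 days (139 left).
December has 31 days (108 left).
January has 31 days (77 left).
February has 28 days (49 left).
March has 31 days (18 left).
18 days into April → April 18, 1989.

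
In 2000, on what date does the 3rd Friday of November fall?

November 17, 2000

The first Friday of November 2000 is November 3.
The 3rd Friday is 2 weeks later: 3 + 14 = 17.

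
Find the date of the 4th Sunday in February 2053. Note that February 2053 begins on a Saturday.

23 February 2053

February 2053 begins on a Saturday, so the first Sunday is February 2 (1 day later).
The 4th Sunday is 3 weeks later: 2 + 21 = 23.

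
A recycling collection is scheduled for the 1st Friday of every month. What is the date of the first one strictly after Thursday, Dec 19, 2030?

Jan 3, 2031

Dec 2030 starts on a Sunday, so its 1st Friday is Dec 6, 2030 (5 days in).
That is not after Dec 19, 2030, so look at Jan 2031.
Jan 2031 starts on a Wednesday, so its 1st Friday is Jan 3, 2031 (2 days in).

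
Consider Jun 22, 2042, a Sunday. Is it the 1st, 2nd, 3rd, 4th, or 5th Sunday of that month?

4th

Day 22 falls in week ⌈22/7⌉ of the month.
Days 1–7 hold the 1st Sunday, 8–14 the 2nd, 15–21 the 3rd, 22–28 the 4th, 29–31 the 5th.
22 is in the range for the 4th.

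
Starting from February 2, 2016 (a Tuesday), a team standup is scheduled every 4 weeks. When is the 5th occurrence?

May 24, 2016

The 5th occurrence is 4 intervals after the first: 4 × 28 = 112 days after February 2, 2016.
February has 29 days — 27 days to the end of February leaves 85.
March has 31 days (54 left).
April has 30 days (24 left).
24 days into May → May 24, 2016.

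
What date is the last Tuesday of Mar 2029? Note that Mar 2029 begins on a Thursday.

Mar 27, 2029

Mar 2029 begins on a Thursday, so the first Tuesday is Mar 6 (5 days later).
Mar 2029 has 31 days. Adding weeks: 6, 13, 20, 27 — the last one ≤ 31 is the 27th.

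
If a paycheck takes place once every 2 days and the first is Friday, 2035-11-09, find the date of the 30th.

2036-01-06

The 30th occurrence is 29 intervals after the first: 29 × 2 = 58 days after 2035-11-09.
November has 30 days — 21 days to the end of November leaves 37.
December has 31 days (6 left).
6 days into January → 2036-01-06.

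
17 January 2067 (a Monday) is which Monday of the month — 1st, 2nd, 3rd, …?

3rd

Day 17 falls in week ⌈17/7⌉ of the month.
Days 1–7 hold the 1st Monday, 8–14 the 2nd, 15–21 the 3rd, 22–28 the 4th, 29–31 the 5th.
17 is in the range for the 3rd.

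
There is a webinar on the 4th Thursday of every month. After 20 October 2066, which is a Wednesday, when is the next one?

October 2066 starts on a Friday; its first Thursday is the 7th, so the 4th Thursday is the 28th — 28 October 2066.
28 October 2066 is after 20 October 2066, so that is the next one.

28 October 2066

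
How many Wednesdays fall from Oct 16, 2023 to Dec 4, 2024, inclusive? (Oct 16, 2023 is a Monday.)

Oct 16, 2023 is a Monday; the first Wednesday on or after it is Oct 18, 2023 (2 days later).
From Oct 18, 2023 to Dec 4, 2024: 74 + 339 = 413 days (rest of 2023, to Dec 4, 2024 in 2024).
413 ÷ 7 = 59 full weeks with remainder 0, so 59 more Wednesdays after the first → 60.

60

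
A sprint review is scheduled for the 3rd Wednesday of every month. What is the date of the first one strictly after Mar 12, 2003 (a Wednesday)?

Mar 2003 starts on a Saturday; its first Wednesday is the 5th, so the 3rd Wednesday is the 19th — Mar 19, 2003.
Mar 19, 2003 is after Mar 12, 2003, so that is the next one.

Mar 19, 2003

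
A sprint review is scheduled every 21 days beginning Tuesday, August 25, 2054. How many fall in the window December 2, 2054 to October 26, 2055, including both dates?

16

Occurrences land 21·i days after August 25, 2054 for i = 0, 1, 2, …
December 2, 2054 is 99 days after the start; 99 ÷ 21 = 4 remainder 15; since the remainder is 15, round up to i = 5. First occurrence in the window: #6 on December 8, 2054 (5×21 = 105 days in).
October 26, 2055 is 427 days after the start; 427 ÷ 21 = 20 remainder 7. Last occurrence in the window: #21 on October 19, 2055.
Occurrences #6 through #21: 16 in total.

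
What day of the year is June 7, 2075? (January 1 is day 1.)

Days in months before June: 31 + 28 + 31 + 30 + 31 = 151.
Plus 7 days into June → day 158.

158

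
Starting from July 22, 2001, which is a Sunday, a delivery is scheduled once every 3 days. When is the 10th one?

The 10th occurrence is 9 intervals after the first: 9 × 3 = 27 days after July 22, 2001.
July has 31 days — 9 days to the end of July leaves 18.
18 days into August → August 18, 2001.

August 18, 2001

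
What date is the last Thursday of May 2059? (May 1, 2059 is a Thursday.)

May 2059 begins on a Thursday, so the first Thursday is May 1.
May 2059 has 31 days. Adding weeks: 1, 8, 15, 22, 29 — the last one ≤ 31 is the 29th.

2059-05-29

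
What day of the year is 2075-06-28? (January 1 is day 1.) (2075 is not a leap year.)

Days in months before June: 31 + 28 + 31 + 30 + 31 = 151.
Plus 28 days into June → day 179.

179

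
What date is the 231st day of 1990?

January has 31 days (231 − 31 = 200 remain).
February has 28 days (200 − 28 = 172 remain).
March has 31 days (172 − 31 = 141 remain).
April has 30 days (141 − 30 = 111 remain).
May has 31 days (111 − 31 = 80 remain).
June has 30 days (80 − 30 = 50 remain).
July has 31 days (50 − 31 = 19 remain).
19 into August → August 19.

1990-08-19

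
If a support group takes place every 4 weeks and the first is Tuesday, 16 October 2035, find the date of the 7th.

1 April 2036

The 7th occurrence is 6 intervals after the first: 6 × 28 = 168 days after 16 October 2035.
October has 31 days — 15 days to the end of October leaves 153.
November has 30 days (123 left).
December has 31 days (92 left).
January has 31 days (61 left).
February has 29 days (32 left).
March has 31 days (1 left).
1 day into April → 1 April 2036.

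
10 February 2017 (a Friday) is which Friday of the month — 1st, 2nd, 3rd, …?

2nd

Day 10 falls in week ⌈10/7⌉ of the month.
Days 1–7 hold the 1st Friday, 8–14 the 2nd, 15–21 the 3rd, 22–28 the 4th, 29–31 the 5th.
10 is in the range for the 2nd.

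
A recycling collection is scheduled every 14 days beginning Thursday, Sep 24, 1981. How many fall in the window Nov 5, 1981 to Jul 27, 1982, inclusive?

19

Occurrences land 14·i days after Sep 24, 1981 for i = 0, 1, 2, …
Nov 5, 1981 is 42 days after the start; 42 ÷ 14 = 3 remainder 0. First occurrence in the window: #4 on Nov 5, 1981 (3×14 = 42 days in).
Jul 27, 1982 is 306 days after the start; 306 ÷ 14 = 21 remainder 12. Last occurrence in the window: #22 on Jul 15, 1982.
Occurrences #4 through #22: 19 in total.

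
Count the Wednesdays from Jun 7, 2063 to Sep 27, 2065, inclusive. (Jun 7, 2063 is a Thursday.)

Jun 7, 2063 is a Thursday; the first Wednesday on or after it is Jun 13, 2063 (6 days later).
From Jun 13, 2063 to Sep 27, 2065: 201 + 366 + 270 = 837 days (rest of 2063, 2064, to Sep 27, 2065 in 2065).
837 ÷ 7 = 119 full weeks with remainder 4, so 119 more Wednesdays after the first → 120.

120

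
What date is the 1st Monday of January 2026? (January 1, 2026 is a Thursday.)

2026-01-05

January 2026 begins on a Thursday, so the first Monday is January 5 (4 days later).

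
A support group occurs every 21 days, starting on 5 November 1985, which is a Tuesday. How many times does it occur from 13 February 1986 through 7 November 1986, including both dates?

Occurrences land 21·i days after 5 November 1985 for i = 0, 1, 2, …
13 February 1986 is 100 days after the start; 100 ÷ 21 = 4 remainder 16; since the remainder is 16, round up to i = 5. First occurrence in the window: #6 on 18 February 1986 (5×21 = 105 days in).
7 November 1986 is 367 days after the start; 367 ÷ 21 = 17 remainder 10. Last occurrence in the window: #18 on 28 October 1986.
Occurrences #6 through #18: 13 in total.

13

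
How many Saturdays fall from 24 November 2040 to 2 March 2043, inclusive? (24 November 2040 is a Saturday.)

119

24 November 2040 is a Saturday; the first Saturday on or after it is 24 November 2040.
From 24 November 2040 to 2 March 2043: 37 + 365 + 365 + 61 = 828 days (rest of 2040, 2041, 2042, to 2 March 2043 in 2043).
828 ÷ 7 = 118 full weeks with remainder 2, so 118 more Saturdays after the first → 119.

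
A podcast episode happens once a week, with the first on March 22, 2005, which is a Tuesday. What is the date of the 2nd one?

The 2nd occurrence is 1 interval after the first: 1 × 7 = 7 days after March 22, 2005.
7 days later is March 29, 2005.

March 29, 2005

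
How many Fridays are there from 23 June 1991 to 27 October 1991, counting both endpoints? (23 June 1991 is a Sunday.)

23 June 1991 is a Sunday; the first Friday on or after it is 28 June 1991 (5 days later).
From 28 June 1991 to 27 October 1991: 2 + 31 + 31 + 30 + 27 = 121 days (rest of June, July, August, September, October).
121 ÷ 7 = 17 full weeks with remainder 2, so 17 more Fridays after the first → 18.

18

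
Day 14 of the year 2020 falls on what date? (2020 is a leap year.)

14 into January → January 14.

14 January 2020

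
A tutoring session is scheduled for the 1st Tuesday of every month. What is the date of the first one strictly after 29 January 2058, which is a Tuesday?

5 February 2058

January 2058 starts on a Tuesday, so its 1st Tuesday is 1 January 2058.
That is not after 29 January 2058, so look at February 2058.
February 2058 starts on a Friday, so its 1st Tuesday is 5 February 2058 (4 days in).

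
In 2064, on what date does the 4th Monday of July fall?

The first Monday of July 2064 is July 7.
The 4th Monday is 3 weeks later: 7 + 21 = 28.

28 July 2064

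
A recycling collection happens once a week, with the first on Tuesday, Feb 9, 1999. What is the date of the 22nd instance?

The 22nd occurrence is 21 intervals after the first: 21 × 7 = 147 days after Feb 9, 1999.
Feb has 28 days — 19 days to the end of Feb leaves 128.
Mar has 31 days (97 left).
Apr has 30 days (67 left).
May has 31 days (36 left).
Jun has 30 days (6 left).
6 days into Jul → Jul 6, 1999.

Jul 6, 1999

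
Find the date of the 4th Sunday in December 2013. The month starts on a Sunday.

December 2013 begins on a Sunday, so the first Sunday is December 1.
The 4th Sunday is 3 weeks later: 1 + 21 = 22.

2013-12-22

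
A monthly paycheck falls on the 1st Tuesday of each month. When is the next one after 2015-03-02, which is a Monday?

2015-03-03

March 2015 starts on a Sunday, so its 1st Tuesday is 2015-03-03 (2 days in).
2015-03-03 is after 2015-03-02, so that is the next one.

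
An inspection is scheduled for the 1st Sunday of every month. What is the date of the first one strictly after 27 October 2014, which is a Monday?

2 November 2014

October 2014 starts on a Wednesday, so its 1st Sunday is 5 October 2014 (4 days in).
That is not after 27 October 2014, so look at November 2014.
November 2014 starts on a Saturday, so its 1st Sunday is 2 November 2014 (1 day in).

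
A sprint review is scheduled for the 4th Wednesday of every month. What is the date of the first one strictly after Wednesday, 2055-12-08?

2055-12-22

December 2055 starts on a Wednesday; its first Wednesday is the 1st, so the 4th Wednesday is the 22nd — 2055-12-22.
2055-12-22 is after 2055-12-08, so that is the next one.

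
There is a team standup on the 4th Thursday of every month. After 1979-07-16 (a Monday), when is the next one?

1979-07-26

July 1979 starts on a Sunday; its first Thursday is the 5th, so the 4th Thursday is the 26th — 1979-07-26.
1979-07-26 is after 1979-07-16, so that is the next one.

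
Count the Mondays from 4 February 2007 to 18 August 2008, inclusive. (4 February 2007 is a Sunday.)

4 February 2007 is a Sunday; the first Monday on or after it is 5 February 2007 (1 day later).
From 5 February 2007 to 18 August 2008: 329 + 231 = 560 days (rest of 2007, to 18 August 2008 in 2008).
560 ÷ 7 = 80 full weeks with remainder 0, so 80 more Mondays after the first → 81.

81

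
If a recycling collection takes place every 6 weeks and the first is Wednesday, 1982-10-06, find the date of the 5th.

The 5th occurrence is 4 intervals after the first: 4 × 42 = 168 days after 1982-10-06.
October has 31 days — 25 days to the end of October leaves 143.
November has 30 days (113 left).
December has 31 days (82 left).
January has 31 days (51 left).
February has 28 days (23 left).
23 days into March → 1983-03-23.

1983-03-23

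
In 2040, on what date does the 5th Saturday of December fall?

The first Saturday of December 2040 is December 1.
The 5th Saturday is 4 weeks later: 1 + 28 = 29.

29 December 2040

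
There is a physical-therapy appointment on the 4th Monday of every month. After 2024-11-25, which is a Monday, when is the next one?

November 2024 starts on a Friday; its first Monday is the 4th, so the 4th Monday is the 25th — 2024-11-25.
That is not after 2024-11-25, so look at December 2024.
December 2024 starts on a Sunday; its first Monday is the 2nd, so the 4th Monday is the 23rd — 2024-12-23.

2024-12-23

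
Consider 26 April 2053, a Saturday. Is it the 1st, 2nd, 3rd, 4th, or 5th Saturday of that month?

Day 26 falls in week ⌈26/7⌉ of the month.
Days 1–7 hold the 1st Saturday, 8–14 the 2nd, 15–21 the 3rd, 22–28 the 4th, 29–31 the 5th.
26 is in the range for the 4th.

4th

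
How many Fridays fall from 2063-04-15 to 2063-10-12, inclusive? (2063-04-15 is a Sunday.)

2063-04-15 is a Sunday; the first Friday on or after it is 2063-04-20 (5 days later).
From 2063-04-20 to 2063-10-12: 10 + 31 + 30 + 31 + 31 + 30 + 12 = 175 days (rest of April, May, June, July, August, September, October).
175 ÷ 7 = 25 full weeks with remainder 0, so 25 more Fridays after the first → 26.

26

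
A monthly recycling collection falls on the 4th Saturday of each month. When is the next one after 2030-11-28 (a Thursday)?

November 2030 starts on a Friday; its first Saturday is the 2nd, so the 4th Saturday is the 23rd — 2030-11-23.
That is not after 2030-11-28, so look at December 2030.
December 2030 starts on a Sunday; its first Saturday is the 7th, so the 4th Saturday is the 28th — 2030-12-28.

2030-12-28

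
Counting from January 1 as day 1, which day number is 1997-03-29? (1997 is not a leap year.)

Days in months before March: 31 + 28 = 59.
Plus 29 days into March → day 88.

88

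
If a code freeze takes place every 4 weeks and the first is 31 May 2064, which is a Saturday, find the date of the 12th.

4 April 2065

The 12th occurrence is 11 intervals after the first: 11 × 28 = 308 days after 31 May 2064.
May has 31 days — 0 days to the end of May leaves 308.
June has 30 days (278 left).
July has 31 days (247 left).
August has 31 days (216 left).
September has 30 days (186 left).
October has 31 days (155 left).
November has 30 days (125 left).
December has 31 days (94 left).
January has 31 days (63 left).
February has 28 days (35 left).
March has 31 days (4 left).
4 days into April → 4 April 2065.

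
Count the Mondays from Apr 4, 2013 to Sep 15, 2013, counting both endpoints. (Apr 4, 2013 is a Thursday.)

Apr 4, 2013 is a Thursday; the first Monday on or after it is Apr 8, 2013 (4 days later).
From Apr 8, 2013 to Sep 15, 2013: 22 + 31 + 30 + 31 + 31 + 15 = 160 days (rest of Apr, May, Jun, Jul, Aug, Sep).
160 ÷ 7 = 22 full weeks with remainder 6, so 22 more Mondays after the first → 23.

23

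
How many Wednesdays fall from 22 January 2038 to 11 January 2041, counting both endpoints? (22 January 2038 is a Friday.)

155

22 January 2038 is a Friday; the first Wednesday on or after it is 27 January 2038 (5 days later).
From 27 January 2038 to 11 January 2041: 338 + 365 + 366 + 11 = 1080 days (rest of 2038, 2039, 2040, to 11 January 2041 in 2041).
1080 ÷ 7 = 154 full weeks with remainder 2, so 154 more Wednesdays after the first → 155.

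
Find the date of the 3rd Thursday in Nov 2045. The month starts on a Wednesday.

Nov 16, 2045

Nov 2045 begins on a Wednesday, so the first Thursday is Nov 2 (1 day later).
The 3rd Thursday is 2 weeks later: 2 + 14 = 16.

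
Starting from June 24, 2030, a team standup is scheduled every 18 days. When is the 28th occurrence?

October 23, 2031

The 28th occurrence is 27 intervals after the first: 27 × 18 = 486 days after June 24, 2030.
June has 30 days — 6 days to the end of June leaves 480.
From end of June to end of 2030 is 184 days (296 left).
January has 31 days (265 left).
February has 28 days (237 left).
March has 31 days (206 left).
April has 30 days (176 left).
May has 31 days (145 left).
June has 30 days (115 left).
July has 31 days (84 left).
August has 31 days (53 left).
September has 30 days (23 left).
23 days into October → October 23, 2031.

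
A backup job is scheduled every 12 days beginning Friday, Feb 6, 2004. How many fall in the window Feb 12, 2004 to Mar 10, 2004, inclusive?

2

Occurrences land 12·i days after Feb 6, 2004 for i = 0, 1, 2, …
Feb 12, 2004 is 6 days after the start; 6 ÷ 12 = 0 remainder 6; since the remainder is 6, round up to i = 1. First occurrence in the window: #2 on Feb 18, 2004 (1×12 = 12 days in).
Mar 10, 2004 is 33 days after the start; 33 ÷ 12 = 2 remainder 9. Last occurrence in the window: #3 on Mar 1, 2004.
Occurrences #2 through #3: 2 in total.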